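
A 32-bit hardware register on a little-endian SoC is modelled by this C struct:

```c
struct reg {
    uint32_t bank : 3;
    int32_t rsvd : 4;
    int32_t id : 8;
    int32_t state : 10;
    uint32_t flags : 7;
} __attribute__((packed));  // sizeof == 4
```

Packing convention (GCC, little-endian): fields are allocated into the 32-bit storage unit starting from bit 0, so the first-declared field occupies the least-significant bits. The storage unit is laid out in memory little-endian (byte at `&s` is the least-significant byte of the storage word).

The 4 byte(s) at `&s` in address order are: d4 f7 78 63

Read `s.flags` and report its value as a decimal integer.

[0]=0xd4 [1]=0xf7 [2]=0x78 [3]=0x63 (little-endian) → word 0x6378f7d4
bank [0+:3] = (word>>0) & 0x7 = 4
rsvd [3+:4] = (word>>3) & 0xf = 10
id [7+:8] = (word>>7) & 0xff = 239
state [15+:10] = (word>>15) & 0x3ff = 753
flags [25+:7] = (word>>25) & 0x7f = 49  ←

49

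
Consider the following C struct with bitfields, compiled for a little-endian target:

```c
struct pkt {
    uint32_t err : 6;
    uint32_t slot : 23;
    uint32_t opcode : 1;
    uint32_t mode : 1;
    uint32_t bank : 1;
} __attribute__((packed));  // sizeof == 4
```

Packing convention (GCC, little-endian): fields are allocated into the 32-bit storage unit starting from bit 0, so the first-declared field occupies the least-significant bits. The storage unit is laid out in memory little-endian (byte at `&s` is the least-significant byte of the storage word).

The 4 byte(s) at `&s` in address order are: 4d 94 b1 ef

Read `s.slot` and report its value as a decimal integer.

4114001

[0]=0x4d [1]=0x94 [2]=0xb1 [3]=0xef (little-endian) → word 0xefb1944d
err:6 @ bit 0 → (0xefb1944d>>0)&0x3f = 0xd
slot:23 @ bit 6 → (0xefb1944d>>6)&0x7fffff = 0x3ec651  ←
opcode:1 @ bit 29 → (0xefb1944d>>29)&0x1 = 0x1
mode:1 @ bit 30 → (0xefb1944d>>30)&0x1 = 0x1
bank:1 @ bit 31 → (0xefb1944d>>31)&0x1 = 0x1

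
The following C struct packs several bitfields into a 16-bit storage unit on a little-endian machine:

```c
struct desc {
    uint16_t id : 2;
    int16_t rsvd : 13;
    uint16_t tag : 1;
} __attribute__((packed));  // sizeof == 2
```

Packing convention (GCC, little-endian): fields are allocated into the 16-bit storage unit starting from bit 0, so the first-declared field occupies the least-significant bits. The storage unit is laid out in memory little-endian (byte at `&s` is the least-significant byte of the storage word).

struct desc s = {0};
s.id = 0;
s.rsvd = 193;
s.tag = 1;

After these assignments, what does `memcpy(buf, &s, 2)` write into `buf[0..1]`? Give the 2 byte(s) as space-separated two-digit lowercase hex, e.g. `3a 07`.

id:2 = 0 → 0x0 << 0 → word 0x0000
rsvd:13 = 193 → 0xc1 << 2 → word 0x0304
tag:1 = 1 → 0x1 << 15 → word 0x8304
word = 0x8304 → little-endian bytes:
  [0]=0x04  [1]=0x83

04 83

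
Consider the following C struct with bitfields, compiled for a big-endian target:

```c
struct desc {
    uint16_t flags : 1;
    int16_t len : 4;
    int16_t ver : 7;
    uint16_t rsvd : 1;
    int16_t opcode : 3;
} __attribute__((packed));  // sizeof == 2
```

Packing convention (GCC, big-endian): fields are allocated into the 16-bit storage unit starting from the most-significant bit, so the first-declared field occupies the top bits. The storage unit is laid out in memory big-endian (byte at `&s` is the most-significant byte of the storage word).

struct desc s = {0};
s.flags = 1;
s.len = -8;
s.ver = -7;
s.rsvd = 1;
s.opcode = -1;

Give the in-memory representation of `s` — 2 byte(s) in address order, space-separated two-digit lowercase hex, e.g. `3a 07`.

flags:1 = 1 → 0x1 << 15 → word 0x8000
len:4 = -8 → 0x8 << 11 → word 0xc000
ver:7 = -7 → 0x79 << 4 → word 0xc790
rsvd:1 = 1 → 0x1 << 3 → word 0xc798
opcode:3 = -1 → 0x7 << 0 → word 0xc79f
word = 0xc79f → big-endian bytes:
  [0]=0xc7  [1]=0x9f

c7 9f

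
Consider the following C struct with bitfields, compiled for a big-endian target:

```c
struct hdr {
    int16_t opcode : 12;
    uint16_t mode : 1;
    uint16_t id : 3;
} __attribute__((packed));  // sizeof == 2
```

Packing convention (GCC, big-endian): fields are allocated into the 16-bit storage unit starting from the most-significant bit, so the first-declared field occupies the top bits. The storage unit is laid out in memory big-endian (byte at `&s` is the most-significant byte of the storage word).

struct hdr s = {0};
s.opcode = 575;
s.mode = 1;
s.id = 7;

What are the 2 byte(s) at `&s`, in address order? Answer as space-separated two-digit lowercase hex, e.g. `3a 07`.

opcode:12 = 575 → 0x23f << 4 → word 0x23f0
mode:1 = 1 → 0x1 << 3 → word 0x23f8
id:3 = 7 → 0x7 << 0 → word 0x23ff
word = 0x23ff → big-endian bytes:
  [0]=0x23  [1]=0xff

23 ff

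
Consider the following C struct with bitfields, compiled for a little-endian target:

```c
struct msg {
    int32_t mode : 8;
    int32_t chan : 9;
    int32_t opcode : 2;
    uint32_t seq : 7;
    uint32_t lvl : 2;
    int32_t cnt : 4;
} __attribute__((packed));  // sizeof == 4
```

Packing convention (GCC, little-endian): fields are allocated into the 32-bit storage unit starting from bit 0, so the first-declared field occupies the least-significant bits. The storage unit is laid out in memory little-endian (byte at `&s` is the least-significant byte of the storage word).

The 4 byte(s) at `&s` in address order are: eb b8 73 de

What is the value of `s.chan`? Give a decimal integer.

[0]=0xeb [1]=0xb8 [2]=0x73 [3]=0xde (little-endian) → word 0xde73b8eb
mode:8 @ bit 0 → (0xde73b8eb>>0)&0xff = 0xeb
chan:9 @ bit 8 → (0xde73b8eb>>8)&0x1ff = 0x1b8  ←
opcode:2 @ bit 17 → (0xde73b8eb>>17)&0x3 = 0x1
seq:7 @ bit 19 → (0xde73b8eb>>19)&0x7f = 0x4e
lvl:2 @ bit 26 → (0xde73b8eb>>26)&0x3 = 0x3
cnt:4 @ bit 28 → (0xde73b8eb>>28)&0xf = 0xd
chan signed 9b, MSB=1: 440 - 512 = -72

-72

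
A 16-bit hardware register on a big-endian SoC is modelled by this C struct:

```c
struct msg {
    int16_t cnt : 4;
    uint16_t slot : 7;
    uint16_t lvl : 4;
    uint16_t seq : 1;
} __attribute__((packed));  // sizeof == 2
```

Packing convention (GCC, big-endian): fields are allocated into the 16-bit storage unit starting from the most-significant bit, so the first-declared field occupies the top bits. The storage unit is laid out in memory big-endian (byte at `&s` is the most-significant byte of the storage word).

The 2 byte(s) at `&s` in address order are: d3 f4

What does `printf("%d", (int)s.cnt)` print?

-3

[0]=0xd3 [1]=0xf4 (big-endian) → word 0xd3f4
cnt [12+:4] = (word>>12) & 0xf = 13  ←
slot [5+:7] = (word>>5) & 0x7f = 31
lvl [1+:4] = (word>>1) & 0xf = 10
seq [0+:1] = (word>>0) & 0x1 = 0
cnt signed 4b, MSB=1: 13 - 16 = -3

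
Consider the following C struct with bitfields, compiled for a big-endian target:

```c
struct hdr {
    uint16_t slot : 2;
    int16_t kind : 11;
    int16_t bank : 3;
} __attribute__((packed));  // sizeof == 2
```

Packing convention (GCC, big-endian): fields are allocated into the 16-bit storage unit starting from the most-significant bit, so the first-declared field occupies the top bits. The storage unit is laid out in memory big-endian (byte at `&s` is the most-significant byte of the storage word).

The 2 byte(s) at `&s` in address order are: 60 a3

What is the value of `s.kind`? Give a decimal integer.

-1004

[0]=0x60 [1]=0xa3 (big-endian) → word 0x60a3
slot [14+:2] = (word>>14) & 0x3 = 1
kind [3+:11] = (word>>3) & 0x7ff = 1044  ←
bank [0+:3] = (word>>0) & 0x7 = 3
kind signed 11b, MSB=1: 1044 - 2048 = -1004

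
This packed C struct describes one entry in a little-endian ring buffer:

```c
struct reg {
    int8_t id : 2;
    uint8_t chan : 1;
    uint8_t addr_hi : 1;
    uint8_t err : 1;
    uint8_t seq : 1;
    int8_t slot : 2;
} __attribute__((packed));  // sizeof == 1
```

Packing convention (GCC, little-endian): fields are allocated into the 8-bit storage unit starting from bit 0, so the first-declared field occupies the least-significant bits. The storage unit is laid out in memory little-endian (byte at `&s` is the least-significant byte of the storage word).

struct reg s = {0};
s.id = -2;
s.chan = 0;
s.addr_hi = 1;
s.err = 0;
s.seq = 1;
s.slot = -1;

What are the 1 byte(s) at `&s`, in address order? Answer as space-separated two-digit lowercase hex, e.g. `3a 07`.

ea

id:2 = -2 → 0x2 << 0 → word 0x02
chan:1 = 0 → 0x0 << 2 → word 0x02
addr_hi:1 = 1 → 0x1 << 3 → word 0x0a
err:1 = 0 → 0x0 << 4 → word 0x0a
seq:1 = 1 → 0x1 << 5 → word 0x2a
slot:2 = -1 → 0x3 << 6 → word 0xea
word = 0xea → little-endian bytes:
  [0]=0xea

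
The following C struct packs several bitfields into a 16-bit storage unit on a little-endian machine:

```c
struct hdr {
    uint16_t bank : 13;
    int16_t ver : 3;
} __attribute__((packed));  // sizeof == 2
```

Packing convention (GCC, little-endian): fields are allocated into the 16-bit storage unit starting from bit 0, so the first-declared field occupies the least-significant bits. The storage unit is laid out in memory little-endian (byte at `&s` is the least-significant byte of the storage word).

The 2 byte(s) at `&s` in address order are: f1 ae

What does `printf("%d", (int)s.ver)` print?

[0]=0xf1 [1]=0xae (little-endian) → word 0xaef1
bank:13 @ bit 0 → (0xaef1>>0)&0x1fff = 0xef1
ver:3 @ bit 13 → (0xaef1>>13)&0x7 = 0x5  ←
ver signed 3b, MSB=1: 5 - 8 = -3

-3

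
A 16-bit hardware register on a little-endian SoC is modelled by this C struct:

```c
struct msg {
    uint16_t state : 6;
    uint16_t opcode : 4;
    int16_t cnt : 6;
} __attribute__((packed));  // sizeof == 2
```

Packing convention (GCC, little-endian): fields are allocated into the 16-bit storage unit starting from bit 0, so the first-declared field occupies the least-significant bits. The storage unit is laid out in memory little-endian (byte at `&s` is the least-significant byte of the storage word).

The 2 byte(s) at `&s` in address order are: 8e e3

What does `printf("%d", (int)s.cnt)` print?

[0]=0x8e [1]=0xe3 (little-endian) → word 0xe38e
state [0+:6] = (word>>0) & 0x3f = 14
opcode [6+:4] = (word>>6) & 0xf = 14
cnt [10+:6] = (word>>10) & 0x3f = 56  ←
cnt signed 6b, MSB=1: 56 - 64 = -8

-8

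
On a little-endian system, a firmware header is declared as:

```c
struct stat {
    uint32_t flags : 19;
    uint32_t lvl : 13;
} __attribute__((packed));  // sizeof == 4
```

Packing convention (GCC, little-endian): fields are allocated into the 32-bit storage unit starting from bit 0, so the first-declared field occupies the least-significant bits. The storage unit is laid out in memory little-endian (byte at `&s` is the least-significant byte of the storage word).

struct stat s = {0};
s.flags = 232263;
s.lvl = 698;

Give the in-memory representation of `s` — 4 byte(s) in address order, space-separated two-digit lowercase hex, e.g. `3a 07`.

47 8b d3 15

flags:19 = 232263 → 0x38b47 << 0 → word 0x00038b47
lvl:13 = 698 → 0x2ba << 19 → word 0x15d38b47
word = 0x15d38b47 → little-endian bytes:
  [0]=0x47  [1]=0x8b  [2]=0xd3  [3]=0x15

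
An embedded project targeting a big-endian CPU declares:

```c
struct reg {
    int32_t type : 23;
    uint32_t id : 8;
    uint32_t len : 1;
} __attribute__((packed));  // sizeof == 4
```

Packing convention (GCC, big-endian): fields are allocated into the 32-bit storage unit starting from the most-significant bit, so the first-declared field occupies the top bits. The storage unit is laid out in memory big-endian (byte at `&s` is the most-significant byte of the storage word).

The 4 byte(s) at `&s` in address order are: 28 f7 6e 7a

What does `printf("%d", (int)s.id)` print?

61

[0]=0x28 [1]=0xf7 [2]=0x6e [3]=0x7a (big-endian) → word 0x28f76e7a
type [9+:23] = (word>>9) & 0x7fffff = 1342391
id [1+:8] = (word>>1) & 0xff = 61  ←
len [0+:1] = (word>>0) & 0x1 = 0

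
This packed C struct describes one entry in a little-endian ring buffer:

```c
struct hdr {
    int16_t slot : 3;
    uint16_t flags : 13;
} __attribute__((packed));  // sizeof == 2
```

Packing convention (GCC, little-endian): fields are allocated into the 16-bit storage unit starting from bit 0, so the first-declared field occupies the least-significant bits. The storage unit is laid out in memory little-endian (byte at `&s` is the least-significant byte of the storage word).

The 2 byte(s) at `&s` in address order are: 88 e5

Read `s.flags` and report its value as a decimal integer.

7345

[0]=0x88 [1]=0xe5 (little-endian) → word 0xe588
slot:3 @ bit 0 → (0xe588>>0)&0x7 = 0x0
flags:13 @ bit 3 → (0xe588>>3)&0x1fff = 0x1cb1  ←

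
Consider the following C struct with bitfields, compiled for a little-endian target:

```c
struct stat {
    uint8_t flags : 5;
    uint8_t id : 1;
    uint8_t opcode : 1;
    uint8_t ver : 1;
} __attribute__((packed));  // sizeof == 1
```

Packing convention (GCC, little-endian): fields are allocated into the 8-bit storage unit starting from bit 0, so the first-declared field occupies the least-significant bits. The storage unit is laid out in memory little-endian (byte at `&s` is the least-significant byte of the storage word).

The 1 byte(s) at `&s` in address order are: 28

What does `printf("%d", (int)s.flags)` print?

[0]=0x28 (little-endian) → word 0x28
flags:5 @ bit 0 → (0x28>>0)&0x1f = 0x8  ←
id:1 @ bit 5 → (0x28>>5)&0x1 = 0x1
opcode:1 @ bit 6 → (0x28>>6)&0x1 = 0x0
ver:1 @ bit 7 → (0x28>>7)&0x1 = 0x0

8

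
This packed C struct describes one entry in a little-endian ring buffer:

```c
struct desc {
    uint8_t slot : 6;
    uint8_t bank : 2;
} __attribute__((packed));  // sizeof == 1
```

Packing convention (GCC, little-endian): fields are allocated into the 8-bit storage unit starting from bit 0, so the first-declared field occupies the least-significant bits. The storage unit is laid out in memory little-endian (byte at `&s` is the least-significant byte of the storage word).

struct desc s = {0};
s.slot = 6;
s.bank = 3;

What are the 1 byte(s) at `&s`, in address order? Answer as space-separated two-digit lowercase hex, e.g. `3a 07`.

c6

slot:6 = 6 → 0x6 << 0 → word 0x06
bank:2 = 3 → 0x3 << 6 → word 0xc6
word = 0xc6 → little-endian bytes:
  [0]=0xc6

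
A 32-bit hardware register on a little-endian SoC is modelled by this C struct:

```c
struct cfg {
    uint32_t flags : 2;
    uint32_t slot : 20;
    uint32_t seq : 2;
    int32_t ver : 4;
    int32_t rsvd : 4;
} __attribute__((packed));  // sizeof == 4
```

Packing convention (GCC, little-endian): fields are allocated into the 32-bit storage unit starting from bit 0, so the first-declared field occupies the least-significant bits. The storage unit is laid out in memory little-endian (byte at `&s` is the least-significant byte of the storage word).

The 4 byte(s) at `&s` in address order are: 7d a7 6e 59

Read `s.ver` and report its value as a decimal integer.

-7

[0]=0x7d [1]=0xa7 [2]=0x6e [3]=0x59 (little-endian) → word 0x596ea77d
flags [0+:2] = (word>>0) & 0x3 = 1
slot [2+:20] = (word>>2) & 0xfffff = 764383
seq [22+:2] = (word>>22) & 0x3 = 1
ver [24+:4] = (word>>24) & 0xf = 9  ←
rsvd [28+:4] = (word>>28) & 0xf = 5
ver signed 4b, MSB=1: 9 - 16 = -7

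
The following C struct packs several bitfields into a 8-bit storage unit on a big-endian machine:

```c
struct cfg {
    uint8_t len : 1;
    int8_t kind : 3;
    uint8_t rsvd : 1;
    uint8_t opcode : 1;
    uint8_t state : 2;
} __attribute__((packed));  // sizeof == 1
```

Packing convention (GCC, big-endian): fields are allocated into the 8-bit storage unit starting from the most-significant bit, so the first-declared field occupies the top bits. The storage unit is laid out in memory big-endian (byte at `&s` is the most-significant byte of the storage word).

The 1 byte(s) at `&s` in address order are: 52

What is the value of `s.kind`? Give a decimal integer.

-3

[0]=0x52 (big-endian) → word 0x52
len [7+:1] = (word>>7) & 0x1 = 0
kind [4+:3] = (word>>4) & 0x7 = 5  ←
rsvd [3+:1] = (word>>3) & 0x1 = 0
opcode [2+:1] = (word>>2) & 0x1 = 0
state [0+:2] = (word>>0) & 0x3 = 2
kind signed 3b, MSB=1: 5 - 8 = -3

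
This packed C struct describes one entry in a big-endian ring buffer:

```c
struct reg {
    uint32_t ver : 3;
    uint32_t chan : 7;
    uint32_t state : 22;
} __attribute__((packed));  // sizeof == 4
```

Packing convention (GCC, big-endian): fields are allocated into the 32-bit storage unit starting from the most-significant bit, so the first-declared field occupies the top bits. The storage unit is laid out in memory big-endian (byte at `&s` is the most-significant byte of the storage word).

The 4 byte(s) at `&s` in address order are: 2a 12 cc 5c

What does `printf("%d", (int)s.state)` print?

[0]=0x2a [1]=0x12 [2]=0xcc [3]=0x5c (big-endian) → word 0x2a12cc5c
ver:3 @ bit 29 → (0x2a12cc5c>>29)&0x7 = 0x1
chan:7 @ bit 22 → (0x2a12cc5c>>22)&0x7f = 0x28
state:22 @ bit 0 → (0x2a12cc5c>>0)&0x3fffff = 0x12cc5c  ←

1231964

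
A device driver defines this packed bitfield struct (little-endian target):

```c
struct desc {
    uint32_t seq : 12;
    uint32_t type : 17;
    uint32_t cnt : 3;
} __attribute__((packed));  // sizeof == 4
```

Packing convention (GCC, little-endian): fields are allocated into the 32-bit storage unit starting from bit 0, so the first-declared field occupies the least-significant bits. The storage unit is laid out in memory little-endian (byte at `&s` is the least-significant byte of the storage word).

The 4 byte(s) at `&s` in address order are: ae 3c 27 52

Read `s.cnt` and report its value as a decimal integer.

[0]=0xae [1]=0x3c [2]=0x27 [3]=0x52 (little-endian) → word 0x52273cae
seq [0+:12] = (word>>0) & 0xfff = 3246
type [12+:17] = (word>>12) & 0x1ffff = 74355
cnt [29+:3] = (word>>29) & 0x7 = 2  ←

2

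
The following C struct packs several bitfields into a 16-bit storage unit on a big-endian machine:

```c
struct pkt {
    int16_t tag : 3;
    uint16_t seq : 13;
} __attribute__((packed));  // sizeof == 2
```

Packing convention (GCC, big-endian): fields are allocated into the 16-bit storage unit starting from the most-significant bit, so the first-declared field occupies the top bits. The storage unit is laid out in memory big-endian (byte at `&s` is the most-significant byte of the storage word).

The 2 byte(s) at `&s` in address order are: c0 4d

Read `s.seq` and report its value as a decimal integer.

[0]=0xc0 [1]=0x4d (big-endian) → word 0xc04d
tag [13+:3] = (word>>13) & 0x7 = 6
seq [0+:13] = (word>>0) & 0x1fff = 77  ←

77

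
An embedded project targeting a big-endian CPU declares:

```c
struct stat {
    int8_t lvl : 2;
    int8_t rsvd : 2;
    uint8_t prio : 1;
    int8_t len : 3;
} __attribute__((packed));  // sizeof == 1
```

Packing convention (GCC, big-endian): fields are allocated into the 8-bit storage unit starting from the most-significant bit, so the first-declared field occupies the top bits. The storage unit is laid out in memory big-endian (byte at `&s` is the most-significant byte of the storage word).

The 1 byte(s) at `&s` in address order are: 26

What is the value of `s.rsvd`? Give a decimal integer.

-2

[0]=0x26 (big-endian) → word 0x26
lvl [6+:2] = (word>>6) & 0x3 = 0
rsvd [4+:2] = (word>>4) & 0x3 = 2  ←
prio [3+:1] = (word>>3) & 0x1 = 0
len [0+:3] = (word>>0) & 0x7 = 6
rsvd signed 2b, MSB=1: 2 - 4 = -2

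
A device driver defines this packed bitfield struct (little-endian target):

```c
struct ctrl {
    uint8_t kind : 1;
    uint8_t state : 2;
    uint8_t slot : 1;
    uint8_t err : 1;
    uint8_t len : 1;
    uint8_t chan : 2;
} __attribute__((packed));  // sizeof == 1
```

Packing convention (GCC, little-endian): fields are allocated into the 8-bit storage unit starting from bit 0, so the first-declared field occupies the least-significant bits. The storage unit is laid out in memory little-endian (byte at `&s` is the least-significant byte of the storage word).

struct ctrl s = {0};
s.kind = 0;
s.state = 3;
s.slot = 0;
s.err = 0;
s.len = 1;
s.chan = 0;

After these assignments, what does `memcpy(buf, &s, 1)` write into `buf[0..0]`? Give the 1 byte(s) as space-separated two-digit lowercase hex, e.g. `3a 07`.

26

[0+:1] kind=0 & 0x1 = 0x0; word=0x00
[1+:2] state=3 & 0x3 = 0x3; word=0x06
[3+:1] slot=0 & 0x1 = 0x0; word=0x06
[4+:1] err=0 & 0x1 = 0x0; word=0x06
[5+:1] len=1 & 0x1 = 0x1; word=0x26
[6+:2] chan=0 & 0x3 = 0x0; word=0x26
word = 0x26 → little-endian bytes:
  [0]=0x26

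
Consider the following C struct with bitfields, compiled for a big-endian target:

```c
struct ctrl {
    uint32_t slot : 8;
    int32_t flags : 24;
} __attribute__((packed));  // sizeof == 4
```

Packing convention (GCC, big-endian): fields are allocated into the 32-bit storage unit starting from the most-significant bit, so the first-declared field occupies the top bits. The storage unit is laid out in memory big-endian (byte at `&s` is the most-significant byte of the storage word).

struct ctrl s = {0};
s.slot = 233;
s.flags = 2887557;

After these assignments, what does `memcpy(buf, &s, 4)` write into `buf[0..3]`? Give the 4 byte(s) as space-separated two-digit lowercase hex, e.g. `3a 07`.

e9 2c 0f 85

slot (8b) val=233 bits=0xe9 at bit 24: 0xe9000000
flags (24b) val=2887557 bits=0x2c0f85 at bit 0: 0xe92c0f85
word = 0xe92c0f85 → big-endian bytes:
  [0]=0xe9  [1]=0x2c  [2]=0x0f  [3]=0x85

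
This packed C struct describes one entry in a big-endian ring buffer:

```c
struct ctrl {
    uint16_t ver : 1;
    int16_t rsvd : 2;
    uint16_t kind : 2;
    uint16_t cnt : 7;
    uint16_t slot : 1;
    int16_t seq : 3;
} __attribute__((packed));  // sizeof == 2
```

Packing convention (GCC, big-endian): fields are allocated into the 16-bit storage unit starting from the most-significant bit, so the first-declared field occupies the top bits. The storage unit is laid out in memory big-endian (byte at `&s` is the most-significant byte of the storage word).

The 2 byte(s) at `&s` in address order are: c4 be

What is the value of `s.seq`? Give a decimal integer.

[0]=0xc4 [1]=0xbe (big-endian) → word 0xc4be
ver:1 @ bit 15 → (0xc4be>>15)&0x1 = 0x1
rsvd:2 @ bit 13 → (0xc4be>>13)&0x3 = 0x2
kind:2 @ bit 11 → (0xc4be>>11)&0x3 = 0x0
cnt:7 @ bit 4 → (0xc4be>>4)&0x7f = 0x4b
slot:1 @ bit 3 → (0xc4be>>3)&0x1 = 0x1
seq:3 @ bit 0 → (0xc4be>>0)&0x7 = 0x6  ←
seq signed 3b, MSB=1: 6 - 8 = -2

-2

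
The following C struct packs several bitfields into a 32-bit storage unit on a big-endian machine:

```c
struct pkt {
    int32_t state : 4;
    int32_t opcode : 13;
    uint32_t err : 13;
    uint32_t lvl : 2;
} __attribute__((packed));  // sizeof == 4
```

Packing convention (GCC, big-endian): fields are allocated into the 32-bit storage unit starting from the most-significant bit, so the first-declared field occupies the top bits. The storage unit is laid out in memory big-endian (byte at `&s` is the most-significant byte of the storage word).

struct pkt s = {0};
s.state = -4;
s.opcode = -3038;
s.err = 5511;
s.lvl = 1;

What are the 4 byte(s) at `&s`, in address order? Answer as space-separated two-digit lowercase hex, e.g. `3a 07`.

ca 11 56 1d

state:4 = -4 → 0xc << 28 → word 0xc0000000
opcode:13 = -3038 → 0x1422 << 15 → word 0xca110000
err:13 = 5511 → 0x1587 << 2 → word 0xca11561c
lvl:2 = 1 → 0x1 << 0 → word 0xca11561d
word = 0xca11561d → big-endian bytes:
  [0]=0xca  [1]=0x11  [2]=0x56  [3]=0x1d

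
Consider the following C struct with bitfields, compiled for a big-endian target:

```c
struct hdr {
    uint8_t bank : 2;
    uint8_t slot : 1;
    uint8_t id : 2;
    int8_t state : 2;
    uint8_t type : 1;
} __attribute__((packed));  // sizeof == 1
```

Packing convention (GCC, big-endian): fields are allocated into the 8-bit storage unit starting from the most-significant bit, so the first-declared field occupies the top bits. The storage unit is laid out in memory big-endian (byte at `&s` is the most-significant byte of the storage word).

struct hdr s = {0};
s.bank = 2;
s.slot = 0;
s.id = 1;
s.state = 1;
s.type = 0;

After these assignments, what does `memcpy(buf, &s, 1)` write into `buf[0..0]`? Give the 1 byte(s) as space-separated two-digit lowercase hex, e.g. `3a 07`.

8a

[6+:2] bank=2 & 0x3 = 0x2; word=0x80
[5+:1] slot=0 & 0x1 = 0x0; word=0x80
[3+:2] id=1 & 0x3 = 0x1; word=0x88
[1+:2] state=1 & 0x3 = 0x1; word=0x8a
[0+:1] type=0 & 0x1 = 0x0; word=0x8a
word = 0x8a → big-endian bytes:
  [0]=0x8a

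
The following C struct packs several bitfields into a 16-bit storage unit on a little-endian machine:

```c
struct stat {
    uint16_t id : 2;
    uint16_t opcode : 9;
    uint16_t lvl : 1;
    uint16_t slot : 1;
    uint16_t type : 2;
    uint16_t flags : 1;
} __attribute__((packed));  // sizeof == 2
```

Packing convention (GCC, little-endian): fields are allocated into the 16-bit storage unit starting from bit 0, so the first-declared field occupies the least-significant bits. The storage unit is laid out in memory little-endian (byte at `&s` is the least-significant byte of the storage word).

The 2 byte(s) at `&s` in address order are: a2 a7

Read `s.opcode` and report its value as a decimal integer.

488

[0]=0xa2 [1]=0xa7 (little-endian) → word 0xa7a2
id [0+:2] = (word>>0) & 0x3 = 2
opcode [2+:9] = (word>>2) & 0x1ff = 488  ←
lvl [11+:1] = (word>>11) & 0x1 = 0
slot [12+:1] = (word>>12) & 0x1 = 0
type [13+:2] = (word>>13) & 0x3 = 1
flags [15+:1] = (word>>15) & 0x1 = 1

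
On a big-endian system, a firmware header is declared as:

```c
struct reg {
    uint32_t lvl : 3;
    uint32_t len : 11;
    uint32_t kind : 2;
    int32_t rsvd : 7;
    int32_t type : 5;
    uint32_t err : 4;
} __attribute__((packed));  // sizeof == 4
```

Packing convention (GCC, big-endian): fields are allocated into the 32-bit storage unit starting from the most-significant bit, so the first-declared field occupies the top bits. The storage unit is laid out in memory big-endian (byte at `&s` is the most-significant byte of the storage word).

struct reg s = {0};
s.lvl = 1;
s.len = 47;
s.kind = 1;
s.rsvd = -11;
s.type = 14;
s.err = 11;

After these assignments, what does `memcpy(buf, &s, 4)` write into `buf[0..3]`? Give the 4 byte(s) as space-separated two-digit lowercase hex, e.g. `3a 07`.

20 bd ea eb

lvl (3b) val=1 bits=0x1 at bit 29: 0x20000000
len (11b) val=47 bits=0x2f at bit 18: 0x20bc0000
kind (2b) val=1 bits=0x1 at bit 16: 0x20bd0000
rsvd (7b) val=-11 bits=0x75 at bit 9: 0x20bdea00
type (5b) val=14 bits=0xe at bit 4: 0x20bdeae0
err (4b) val=11 bits=0xb at bit 0: 0x20bdeaeb
word = 0x20bdeaeb → big-endian bytes:
  [0]=0x20  [1]=0xbd  [2]=0xea  [3]=0xeb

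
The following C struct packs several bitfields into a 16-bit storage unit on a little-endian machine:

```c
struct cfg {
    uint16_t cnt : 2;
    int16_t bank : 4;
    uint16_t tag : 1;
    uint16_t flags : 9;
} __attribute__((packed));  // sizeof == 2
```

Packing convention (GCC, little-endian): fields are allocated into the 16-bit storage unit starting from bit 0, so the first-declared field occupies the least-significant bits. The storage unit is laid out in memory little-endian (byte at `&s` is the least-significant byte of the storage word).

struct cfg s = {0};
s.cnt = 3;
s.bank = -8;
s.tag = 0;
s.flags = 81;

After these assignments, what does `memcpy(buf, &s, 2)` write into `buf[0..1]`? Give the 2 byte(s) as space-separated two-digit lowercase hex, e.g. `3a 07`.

cnt (2b) val=3 bits=0x3 at bit 0: 0x0003
bank (4b) val=-8 bits=0x8 at bit 2: 0x0023
tag (1b) val=0 bits=0x0 at bit 6: 0x0023
flags (9b) val=81 bits=0x51 at bit 7: 0x28a3
word = 0x28a3 → little-endian bytes:
  [0]=0xa3  [1]=0x28

a3 28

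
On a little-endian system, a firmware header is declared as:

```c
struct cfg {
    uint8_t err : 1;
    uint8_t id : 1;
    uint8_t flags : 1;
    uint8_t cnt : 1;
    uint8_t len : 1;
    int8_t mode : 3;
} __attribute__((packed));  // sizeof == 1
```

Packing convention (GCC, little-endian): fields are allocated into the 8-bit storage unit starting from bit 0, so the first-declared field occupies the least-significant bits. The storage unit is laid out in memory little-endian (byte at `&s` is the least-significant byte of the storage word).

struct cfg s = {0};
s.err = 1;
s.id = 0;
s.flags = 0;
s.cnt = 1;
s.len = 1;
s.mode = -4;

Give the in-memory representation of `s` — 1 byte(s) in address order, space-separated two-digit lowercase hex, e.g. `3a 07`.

[0+:1] err=1 & 0x1 = 0x1; word=0x01
[1+:1] id=0 & 0x1 = 0x0; word=0x01
[2+:1] flags=0 & 0x1 = 0x0; word=0x01
[3+:1] cnt=1 & 0x1 = 0x1; word=0x09
[4+:1] len=1 & 0x1 = 0x1; word=0x19
[5+:3] mode=-4 & 0x7 = 0x4; word=0x99
word = 0x99 → little-endian bytes:
  [0]=0x99

99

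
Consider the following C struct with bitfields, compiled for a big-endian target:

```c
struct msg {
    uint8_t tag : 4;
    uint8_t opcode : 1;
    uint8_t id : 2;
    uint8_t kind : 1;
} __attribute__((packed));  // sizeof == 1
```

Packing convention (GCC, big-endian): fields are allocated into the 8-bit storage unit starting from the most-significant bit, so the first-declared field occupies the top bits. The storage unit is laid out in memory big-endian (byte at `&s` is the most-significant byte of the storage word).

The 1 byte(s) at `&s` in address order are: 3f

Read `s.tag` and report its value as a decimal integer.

[0]=0x3f (big-endian) → word 0x3f
tag:4 @ bit 4 → (0x3f>>4)&0xf = 0x3  ←
opcode:1 @ bit 3 → (0x3f>>3)&0x1 = 0x1
id:2 @ bit 1 → (0x3f>>1)&0x3 = 0x3
kind:1 @ bit 0 → (0x3f>>0)&0x1 = 0x1

3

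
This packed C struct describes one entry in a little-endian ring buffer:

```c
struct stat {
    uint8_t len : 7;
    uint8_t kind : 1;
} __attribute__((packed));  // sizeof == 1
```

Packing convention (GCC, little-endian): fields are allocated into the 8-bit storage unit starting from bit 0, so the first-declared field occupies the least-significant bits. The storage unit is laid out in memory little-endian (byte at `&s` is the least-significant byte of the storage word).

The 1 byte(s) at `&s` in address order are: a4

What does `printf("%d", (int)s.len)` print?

[0]=0xa4 (little-endian) → word 0xa4
len:7 @ bit 0 → (0xa4>>0)&0x7f = 0x24  ←
kind:1 @ bit 7 → (0xa4>>7)&0x1 = 0x1

36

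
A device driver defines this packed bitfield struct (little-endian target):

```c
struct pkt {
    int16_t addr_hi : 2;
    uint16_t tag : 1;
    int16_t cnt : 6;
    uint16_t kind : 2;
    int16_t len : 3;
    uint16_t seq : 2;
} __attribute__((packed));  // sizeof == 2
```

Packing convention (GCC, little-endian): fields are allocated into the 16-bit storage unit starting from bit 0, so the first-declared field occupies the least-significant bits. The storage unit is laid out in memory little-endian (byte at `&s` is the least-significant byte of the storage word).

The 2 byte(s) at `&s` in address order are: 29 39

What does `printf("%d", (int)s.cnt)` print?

-27

[0]=0x29 [1]=0x39 (little-endian) → word 0x3929
addr_hi [0+:2] = (word>>0) & 0x3 = 1
tag [2+:1] = (word>>2) & 0x1 = 0
cnt [3+:6] = (word>>3) & 0x3f = 37  ←
kind [9+:2] = (word>>9) & 0x3 = 0
len [11+:3] = (word>>11) & 0x7 = 7
seq [14+:2] = (word>>14) & 0x3 = 0
cnt signed 6b, MSB=1: 37 - 64 = -27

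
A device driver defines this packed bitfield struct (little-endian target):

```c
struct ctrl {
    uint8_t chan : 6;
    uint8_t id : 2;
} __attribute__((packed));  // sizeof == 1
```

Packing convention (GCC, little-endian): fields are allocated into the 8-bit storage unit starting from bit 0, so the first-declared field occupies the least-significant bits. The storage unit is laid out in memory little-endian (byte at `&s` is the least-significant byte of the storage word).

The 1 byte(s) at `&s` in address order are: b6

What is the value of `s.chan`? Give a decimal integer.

[0]=0xb6 (little-endian) → word 0xb6
chan:6 @ bit 0 → (0xb6>>0)&0x3f = 0x36  ←
id:2 @ bit 6 → (0xb6>>6)&0x3 = 0x2

54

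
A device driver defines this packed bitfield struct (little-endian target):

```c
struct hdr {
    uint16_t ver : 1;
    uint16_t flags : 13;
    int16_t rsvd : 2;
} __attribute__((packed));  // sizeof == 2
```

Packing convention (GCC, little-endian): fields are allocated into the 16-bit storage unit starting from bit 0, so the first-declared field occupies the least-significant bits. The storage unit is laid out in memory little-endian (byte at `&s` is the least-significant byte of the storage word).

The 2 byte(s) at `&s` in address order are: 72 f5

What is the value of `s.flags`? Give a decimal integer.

6841

[0]=0x72 [1]=0xf5 (little-endian) → word 0xf572
ver:1 @ bit 0 → (0xf572>>0)&0x1 = 0x0
flags:13 @ bit 1 → (0xf572>>1)&0x1fff = 0x1ab9  ←
rsvd:2 @ bit 14 → (0xf572>>14)&0x3 = 0x3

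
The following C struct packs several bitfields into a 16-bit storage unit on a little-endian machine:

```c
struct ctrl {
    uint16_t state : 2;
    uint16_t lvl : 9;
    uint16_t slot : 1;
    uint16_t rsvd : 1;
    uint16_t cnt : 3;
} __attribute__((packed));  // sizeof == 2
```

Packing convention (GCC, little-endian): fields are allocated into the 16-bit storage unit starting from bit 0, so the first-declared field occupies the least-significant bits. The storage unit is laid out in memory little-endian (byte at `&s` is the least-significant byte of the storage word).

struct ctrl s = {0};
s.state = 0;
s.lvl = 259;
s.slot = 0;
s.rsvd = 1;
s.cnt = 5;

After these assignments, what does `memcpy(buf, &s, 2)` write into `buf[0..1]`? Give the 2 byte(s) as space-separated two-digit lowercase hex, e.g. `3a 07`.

0c b4

state (2b) val=0 bits=0x0 at bit 0: 0x0000
lvl (9b) val=259 bits=0x103 at bit 2: 0x040c
slot (1b) val=0 bits=0x0 at bit 11: 0x040c
rsvd (1b) val=1 bits=0x1 at bit 12: 0x140c
cnt (3b) val=5 bits=0x5 at bit 13: 0xb40c
word = 0xb40c → little-endian bytes:
  [0]=0x0c  [1]=0xb4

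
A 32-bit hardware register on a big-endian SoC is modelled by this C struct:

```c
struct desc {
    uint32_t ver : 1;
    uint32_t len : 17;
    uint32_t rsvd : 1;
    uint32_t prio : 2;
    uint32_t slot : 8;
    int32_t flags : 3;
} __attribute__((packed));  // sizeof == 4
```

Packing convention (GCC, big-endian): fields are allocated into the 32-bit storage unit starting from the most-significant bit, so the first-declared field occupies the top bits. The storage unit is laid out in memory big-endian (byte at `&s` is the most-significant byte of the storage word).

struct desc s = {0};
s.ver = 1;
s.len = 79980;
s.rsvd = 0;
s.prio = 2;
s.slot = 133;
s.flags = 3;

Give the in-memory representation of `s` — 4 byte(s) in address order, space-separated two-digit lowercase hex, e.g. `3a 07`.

ce 1b 14 2b

ver:1 = 1 → 0x1 << 31 → word 0x80000000
len:17 = 79980 → 0x1386c << 14 → word 0xce1b0000
rsvd:1 = 0 → 0x0 << 13 → word 0xce1b0000
prio:2 = 2 → 0x2 << 11 → word 0xce1b1000
slot:8 = 133 → 0x85 << 3 → word 0xce1b1428
flags:3 = 3 → 0x3 << 0 → word 0xce1b142b
word = 0xce1b142b → big-endian bytes:
  [0]=0xce  [1]=0x1b  [2]=0x14  [3]=0x2b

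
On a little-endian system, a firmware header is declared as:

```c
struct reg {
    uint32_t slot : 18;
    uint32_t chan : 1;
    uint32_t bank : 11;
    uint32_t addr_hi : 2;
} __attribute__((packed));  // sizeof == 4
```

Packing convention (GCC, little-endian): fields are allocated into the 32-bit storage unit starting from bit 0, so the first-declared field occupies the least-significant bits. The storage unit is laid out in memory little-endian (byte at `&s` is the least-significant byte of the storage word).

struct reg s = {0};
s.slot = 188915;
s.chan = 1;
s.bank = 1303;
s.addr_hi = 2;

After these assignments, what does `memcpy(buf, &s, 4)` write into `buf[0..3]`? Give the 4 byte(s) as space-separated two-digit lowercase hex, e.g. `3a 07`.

f3 e1 be a8

[0+:18] slot=188915 & 0x3ffff = 0x2e1f3; word=0x0002e1f3
[18+:1] chan=1 & 0x1 = 0x1; word=0x0006e1f3
[19+:11] bank=1303 & 0x7ff = 0x517; word=0x28bee1f3
[30+:2] addr_hi=2 & 0x3 = 0x2; word=0xa8bee1f3
word = 0xa8bee1f3 → little-endian bytes:
  [0]=0xf3  [1]=0xe1  [2]=0xbe  [3]=0xa8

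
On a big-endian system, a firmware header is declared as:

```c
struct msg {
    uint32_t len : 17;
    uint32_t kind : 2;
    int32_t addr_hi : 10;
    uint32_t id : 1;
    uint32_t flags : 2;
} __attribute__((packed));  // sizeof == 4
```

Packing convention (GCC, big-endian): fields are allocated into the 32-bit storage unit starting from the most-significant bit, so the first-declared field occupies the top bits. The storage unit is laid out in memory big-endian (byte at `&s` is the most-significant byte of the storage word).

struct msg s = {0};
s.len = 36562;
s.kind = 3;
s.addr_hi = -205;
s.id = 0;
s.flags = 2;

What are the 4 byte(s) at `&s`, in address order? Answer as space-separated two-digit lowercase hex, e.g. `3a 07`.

47 69 79 9a

len:17 = 36562 → 0x8ed2 << 15 → word 0x47690000
kind:2 = 3 → 0x3 << 13 → word 0x47696000
addr_hi:10 = -205 → 0x333 << 3 → word 0x47697998
id:1 = 0 → 0x0 << 2 → word 0x47697998
flags:2 = 2 → 0x2 << 0 → word 0x4769799a
word = 0x4769799a → big-endian bytes:
  [0]=0x47  [1]=0x69  [2]=0x79  [3]=0x9a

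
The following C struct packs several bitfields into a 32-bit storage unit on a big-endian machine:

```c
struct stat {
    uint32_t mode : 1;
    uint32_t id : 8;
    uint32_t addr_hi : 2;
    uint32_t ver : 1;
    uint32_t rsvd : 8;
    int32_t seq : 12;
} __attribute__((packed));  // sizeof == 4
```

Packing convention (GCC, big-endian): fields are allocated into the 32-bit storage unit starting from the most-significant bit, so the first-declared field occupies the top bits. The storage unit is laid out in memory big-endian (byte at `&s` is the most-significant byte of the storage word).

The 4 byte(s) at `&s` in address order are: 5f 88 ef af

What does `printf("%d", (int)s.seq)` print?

-81

[0]=0x5f [1]=0x88 [2]=0xef [3]=0xaf (big-endian) → word 0x5f88efaf
mode [31+:1] = (word>>31) & 0x1 = 0
id [23+:8] = (word>>23) & 0xff = 191
addr_hi [21+:2] = (word>>21) & 0x3 = 0
ver [20+:1] = (word>>20) & 0x1 = 0
rsvd [12+:8] = (word>>12) & 0xff = 142
seq [0+:12] = (word>>0) & 0xfff = 4015  ←
seq signed 12b, MSB=1: 4015 - 4096 = -81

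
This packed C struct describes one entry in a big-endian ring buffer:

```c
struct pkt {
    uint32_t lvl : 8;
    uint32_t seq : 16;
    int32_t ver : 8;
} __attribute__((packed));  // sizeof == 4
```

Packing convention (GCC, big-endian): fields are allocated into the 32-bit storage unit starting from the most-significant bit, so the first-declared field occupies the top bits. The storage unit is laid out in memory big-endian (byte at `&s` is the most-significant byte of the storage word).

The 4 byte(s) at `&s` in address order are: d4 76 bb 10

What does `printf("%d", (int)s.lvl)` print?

[0]=0xd4 [1]=0x76 [2]=0xbb [3]=0x10 (big-endian) → word 0xd476bb10
lvl [24+:8] = (word>>24) & 0xff = 212  ←
seq [8+:16] = (word>>8) & 0xffff = 30395
ver [0+:8] = (word>>0) & 0xff = 16

212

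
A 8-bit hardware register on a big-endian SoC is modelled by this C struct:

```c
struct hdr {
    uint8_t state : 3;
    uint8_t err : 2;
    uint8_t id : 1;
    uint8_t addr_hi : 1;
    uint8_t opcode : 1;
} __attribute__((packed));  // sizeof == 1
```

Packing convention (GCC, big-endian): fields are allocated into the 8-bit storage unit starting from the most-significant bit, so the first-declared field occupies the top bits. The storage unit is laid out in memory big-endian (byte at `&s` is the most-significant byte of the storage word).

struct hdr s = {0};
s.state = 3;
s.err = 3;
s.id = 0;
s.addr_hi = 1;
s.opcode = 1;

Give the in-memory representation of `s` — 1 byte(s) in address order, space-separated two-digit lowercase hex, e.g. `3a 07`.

7b

state (3b) val=3 bits=0x3 at bit 5: 0x60
err (2b) val=3 bits=0x3 at bit 3: 0x78
id (1b) val=0 bits=0x0 at bit 2: 0x78
addr_hi (1b) val=1 bits=0x1 at bit 1: 0x7a
opcode (1b) val=1 bits=0x1 at bit 0: 0x7b
word = 0x7b → big-endian bytes:
  [0]=0x7b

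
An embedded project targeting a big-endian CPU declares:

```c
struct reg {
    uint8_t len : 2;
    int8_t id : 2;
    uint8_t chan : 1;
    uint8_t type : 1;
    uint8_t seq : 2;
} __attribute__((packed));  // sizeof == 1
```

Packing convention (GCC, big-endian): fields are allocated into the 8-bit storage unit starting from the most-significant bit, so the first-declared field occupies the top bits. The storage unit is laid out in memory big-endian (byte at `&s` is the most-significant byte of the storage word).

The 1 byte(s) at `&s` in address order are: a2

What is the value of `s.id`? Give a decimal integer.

-2

[0]=0xa2 (big-endian) → word 0xa2
len [6+:2] = (word>>6) & 0x3 = 2
id [4+:2] = (word>>4) & 0x3 = 2  ←
chan [3+:1] = (word>>3) & 0x1 = 0
type [2+:1] = (word>>2) & 0x1 = 0
seq [0+:2] = (word>>0) & 0x3 = 2
id signed 2b, MSB=1: 2 - 4 = -2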